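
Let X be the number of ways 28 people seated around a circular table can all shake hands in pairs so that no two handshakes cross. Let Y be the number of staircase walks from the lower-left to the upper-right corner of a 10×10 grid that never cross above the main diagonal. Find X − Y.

With 28 = 2·14 people, non-crossing handshake pairings are non-crossing perfect matchings on a circle, counted by C_14. So X = C_14 = 2674440.
Sub-diagonal monotone paths from (0,0) to (10,10) biject with Dyck paths of semilength 10, giving C_10. So Y = C_10 = 16796.
X − Y = 2674440 − 16796 = 2657644.

2657644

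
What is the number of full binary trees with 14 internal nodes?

2674440

The number of full binary trees on 14 internal nodes is the Catalan number C_14.
C_14 = C_13 · 2(2·13+1)/(13+2) = 742900 · 54/15 = 2674440.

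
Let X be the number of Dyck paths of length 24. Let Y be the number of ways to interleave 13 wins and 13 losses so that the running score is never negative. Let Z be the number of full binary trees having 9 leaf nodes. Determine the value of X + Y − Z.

949482

Paths of 12 up- and 12 down-steps that never dip below the axis are Dyck paths; their count is C_12. So X = C_12 = 208012.
Reading a vote for the leader as '(' and for the other as ')' turns such a sequence into a balanced string of 13 pairs, so the count is C_13. So Y = C_13 = 742900.
A full binary tree with L leaves has L−1 internal nodes and is counted by C_{L−1}; L = 9 gives C_8. So Z = C_8 = 1430.
X + Y − Z = 208012 + 742900 − 1430 = 949482.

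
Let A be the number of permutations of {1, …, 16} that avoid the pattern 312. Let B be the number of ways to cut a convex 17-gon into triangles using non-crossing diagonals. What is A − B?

For any fixed pattern of length 3, the pattern-avoiding permutations of [16] number C_16. So A = C_16 = 35357670.
A convex 17-gon is triangulated into 15 triangles, and the number of such triangulations is the Catalan number C_{17−2} = C_15. So B = C_15 = 9694845.
A − B = 35357670 − 9694845 = 25662825.

25662825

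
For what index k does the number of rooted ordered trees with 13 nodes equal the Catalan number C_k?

Rooted ordered (plane) trees on m nodes have m−1 edges and are counted by C_{m−1}; m = 13 gives C_12.

12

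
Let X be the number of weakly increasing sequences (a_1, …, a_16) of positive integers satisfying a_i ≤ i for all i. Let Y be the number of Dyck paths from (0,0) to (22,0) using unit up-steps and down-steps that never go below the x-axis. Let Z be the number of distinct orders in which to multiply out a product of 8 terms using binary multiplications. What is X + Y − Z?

Such sub-staircase sequences of length n are counted by C_n; here n = 16. So X = C_16 = 35357670.
A Dyck path with 11 up-steps and 11 down-steps has semilength 11, so there are C_11 of them. So Y = C_11 = 58786.
Bracketing 8 factors into binary products is counted by C_{8−1} = C_7. So Z = C_7 = 429.
X + Y − Z = 35357670 + 58786 − 429 = 35416027.

35416027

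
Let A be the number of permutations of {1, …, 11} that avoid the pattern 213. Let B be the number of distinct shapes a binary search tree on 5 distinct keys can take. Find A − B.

58744

Permutations of [n] avoiding any single length-3 pattern are counted by C_n; here n = 11. So A = C_11 = 58786.
Rooted binary trees with 5 nodes (each child slot possibly empty) number C_5. So B = C_5 = 42.
A − B = 58786 − 42 = 58744.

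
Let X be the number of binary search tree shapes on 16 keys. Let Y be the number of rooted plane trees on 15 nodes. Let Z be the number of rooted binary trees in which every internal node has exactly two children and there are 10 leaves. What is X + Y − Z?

38027248

Rooted binary trees with 16 nodes (each child slot possibly empty) number C_16. So X = C_16 = 35357670.
A rooted plane tree on 15 nodes has 14 edges, and such trees are counted by C_14. So Y = C_14 = 2674440.
Full binary trees with 10 leaves have 10−1 = 9 internal nodes, so there are C_9 of them. So Z = C_9 = 4862.
X + Y − Z = 35357670 + 2674440 − 4862 = 38027248.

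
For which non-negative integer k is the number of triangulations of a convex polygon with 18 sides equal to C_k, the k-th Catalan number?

Triangulations of a convex m-gon are counted by C_{m−2}; with m = 18 this is C_16.

16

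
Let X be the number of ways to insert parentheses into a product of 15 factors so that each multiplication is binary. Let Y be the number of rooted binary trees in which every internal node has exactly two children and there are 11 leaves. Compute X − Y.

Parenthesizations of m factors correspond to full binary trees with m leaves, counted by C_{m−1}; m = 15 gives C_14. So X = C_14 = 2674440.
Full binary trees with 11 leaves have 11−1 = 10 internal nodes, so there are C_10 of them. So Y = C_10 = 16796.
X − Y = 2674440 − 16796 = 2657644.

2657644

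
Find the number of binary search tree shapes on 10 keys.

16796

Rooted binary trees with 10 nodes (each child slot possibly empty) number C_10.
C_10 = C_9 · 2(2·9+1)/(9+2) = 4862 · 38/11 = 16796.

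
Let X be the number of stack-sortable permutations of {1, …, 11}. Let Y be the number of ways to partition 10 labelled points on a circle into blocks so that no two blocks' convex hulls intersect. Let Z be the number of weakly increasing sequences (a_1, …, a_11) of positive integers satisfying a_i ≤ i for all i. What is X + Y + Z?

By Knuth's characterisation, the stack-sortable permutations of length 11 are the 231-avoiders, numbering C_11. So X = C_11 = 58786.
Non-crossing partitions of an n-element set are counted by C_n; here n = 10. So Y = C_10 = 16796.
Weakly increasing sequences with a_i ≤ i biject with Dyck paths of semilength 11, so there are C_11. So Z = C_11 = 58786.
X + Y + Z = 58786 + 16796 + 58786 = 134368.

134368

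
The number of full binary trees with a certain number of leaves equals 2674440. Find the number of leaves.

15

Full binary trees with L leaves are counted by C_{L−1}. The Catalan number equal to 2674440 is C_14.
So the index is 14, and the number of leaves is 14 + 1 = 15.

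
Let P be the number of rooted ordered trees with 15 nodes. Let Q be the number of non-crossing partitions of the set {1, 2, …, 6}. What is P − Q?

2674308

A rooted plane tree on 15 nodes has 14 edges, and such trees are counted by C_14. So P = C_14 = 2674440.
The non-crossing partitions of [6] form a lattice of size C_6. So Q = C_6 = 132.
P − Q = 2674440 − 132 = 2674308.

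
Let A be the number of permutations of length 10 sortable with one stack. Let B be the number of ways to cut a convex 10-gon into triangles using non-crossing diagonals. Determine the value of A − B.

15366

Stack-sortable permutations are exactly the 231-avoiding ones, counted by C_n; here n = 10. So A = C_10 = 16796.
A convex 10-gon is triangulated into 8 triangles, and the number of such triangulations is the Catalan number C_{10−2} = C_8. So B = C_8 = 1430.
A − B = 16796 − 1430 = 15366.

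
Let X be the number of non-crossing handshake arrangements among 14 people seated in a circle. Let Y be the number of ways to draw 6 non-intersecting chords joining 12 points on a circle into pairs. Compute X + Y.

561

Non-crossing handshake pairings of 2n people are counted by C_n; 14 people gives n = 7. So X = C_7 = 429.
Pairing 12 circle points by 6 non-crossing chords gives C_6 matchings. So Y = C_6 = 132.
X + Y = 429 + 132 = 561.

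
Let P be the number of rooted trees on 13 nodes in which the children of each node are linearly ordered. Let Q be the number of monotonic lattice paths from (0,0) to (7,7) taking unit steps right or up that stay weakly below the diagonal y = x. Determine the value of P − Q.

207583

A rooted plane tree on 13 nodes has 12 edges, and such trees are counted by C_12. So P = C_12 = 208012.
Monotone paths in an n×n grid that stay weakly below the diagonal are counted by C_n; here n = 7. So Q = C_7 = 429.
P − Q = 208012 − 429 = 207583.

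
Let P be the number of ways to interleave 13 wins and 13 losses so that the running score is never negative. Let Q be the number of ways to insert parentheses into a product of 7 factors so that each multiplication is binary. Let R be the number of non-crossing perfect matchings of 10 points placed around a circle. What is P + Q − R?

742990

Ballot sequences with n votes each where one side never trails are Dyck words, counted by C_n; here n = 13. So P = C_13 = 742900.
Bracketing 7 factors into binary products is counted by C_{7−1} = C_6. So Q = C_6 = 132.
Non-crossing perfect matchings of 2n points on a circle are counted by C_n; with 10 points, n = 5. So R = C_5 = 42.
P + Q − R = 742900 + 132 − 42 = 742990.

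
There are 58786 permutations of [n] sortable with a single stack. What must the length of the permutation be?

11

Stack-sortable permutations of [n] are counted by C_n; 58786 = C_11.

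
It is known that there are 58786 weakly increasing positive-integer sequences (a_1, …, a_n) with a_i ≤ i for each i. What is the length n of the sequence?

11

Such sub-staircase sequences of length n are counted by C_n, and C_11 = 58786.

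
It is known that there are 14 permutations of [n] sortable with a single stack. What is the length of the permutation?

4

Stack-sortable permutations of [n] are counted by C_n, and C_4 = 14.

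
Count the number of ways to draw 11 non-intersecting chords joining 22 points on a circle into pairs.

Pairing 22 circle points by 11 non-crossing chords gives C_11 matchings.
C_11 = C(22,11)/12 = 705432/12 = 58786.

58786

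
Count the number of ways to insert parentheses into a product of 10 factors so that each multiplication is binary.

4862

Ways to associate a product of 10 factors correspond to binary trees on 10 leaves, so the count is C_9.
C_9 = C_8 · 2(2·8+1)/(8+2) = 1430 · 34/10 = 4862.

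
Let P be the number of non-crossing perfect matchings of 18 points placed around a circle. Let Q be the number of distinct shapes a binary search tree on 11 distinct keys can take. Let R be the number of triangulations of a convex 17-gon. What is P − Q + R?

Non-crossing perfect matchings of 2n points on a circle are counted by C_n; with 18 points, n = 9. So P = C_9 = 4862.
Binary trees (left/right distinguished) on n nodes are counted by C_n; here n = 11. So Q = C_11 = 58786.
The number of triangulations of a 17-gon is the Catalan number C_15 (index = sides − 2). So R = C_15 = 9694845.
P − Q + R = 4862 − 58786 + 9694845 = 9640921.

9640921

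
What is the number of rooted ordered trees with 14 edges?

2674440

A rooted plane tree with 14 edges has 15 nodes, and the count is C_14.
C_14 = C_13 · 2(2·13+1)/(13+2) = 742900 · 54/15 = 2674440.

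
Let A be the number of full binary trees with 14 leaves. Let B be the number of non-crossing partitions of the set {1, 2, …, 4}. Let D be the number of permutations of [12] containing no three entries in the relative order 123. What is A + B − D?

Full binary trees with 14 leaves have 14−1 = 13 internal nodes, so there are C_13 of them. So A = C_13 = 742900.
The non-crossing partitions of [4] form a lattice of size C_4. So B = C_4 = 14.
For any fixed pattern of length 3, the pattern-avoiding permutations of [12] number C_12. So D = C_12 = 208012.
A + B − D = 742900 + 14 − 208012 = 534902.

534902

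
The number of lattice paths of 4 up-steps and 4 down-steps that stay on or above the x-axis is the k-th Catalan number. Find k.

Dyck paths of semilength n (length 2n) are counted by C_n; here n = 4.

4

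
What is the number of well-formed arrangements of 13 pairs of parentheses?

A balanced arrangement of 13 bracket pairs is a Dyck word of semilength 13, so the count is C_13.
C_13 = C_12 · 2(2·12+1)/(12+2) = 208012 · 50/14 = 742900.

742900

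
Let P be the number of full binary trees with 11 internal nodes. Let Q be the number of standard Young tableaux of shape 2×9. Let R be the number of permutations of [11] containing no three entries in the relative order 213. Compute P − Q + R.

112710

Full binary trees with n internal nodes are counted by C_n; here n = 11. So P = C_11 = 58786.
Standard Young tableaux of shape 2×n are counted by C_n; here n = 9. So Q = C_9 = 4862.
For any fixed pattern of length 3, the pattern-avoiding permutations of [11] number C_11. So R = C_11 = 58786.
P − Q + R = 58786 − 4862 + 58786 = 112710.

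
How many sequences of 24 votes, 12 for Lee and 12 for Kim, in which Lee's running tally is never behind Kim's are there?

208012

Reading a vote for the leader as '(' and for the other as ')' turns such a sequence into a balanced string of 12 pairs, so the count is C_12.
C_12 = 208012.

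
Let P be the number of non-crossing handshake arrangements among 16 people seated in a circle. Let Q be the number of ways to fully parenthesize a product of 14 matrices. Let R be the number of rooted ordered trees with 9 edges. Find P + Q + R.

749192

With 16 = 2·8 people, non-crossing handshake pairings are non-crossing perfect matchings on a circle, counted by C_8. So P = C_8 = 1430.
Ways to associate a product of 14 factors correspond to binary trees on 14 leaves, so the count is C_13. So Q = C_13 = 742900.
Rooted ordered trees with n edges are counted by C_n; here n = 9. So R = C_9 = 4862.
P + Q + R = 1430 + 742900 + 4862 = 749192.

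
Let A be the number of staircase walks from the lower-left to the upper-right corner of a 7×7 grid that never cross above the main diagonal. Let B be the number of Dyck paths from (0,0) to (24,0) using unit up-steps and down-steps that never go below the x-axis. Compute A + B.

Monotone paths in an n×n grid that stay weakly below the diagonal are counted by C_n; here n = 7. So A = C_7 = 429.
Dyck paths of semilength n (length 2n) are counted by C_n; here n = 12. So B = C_12 = 208012.
A + B = 429 + 208012 = 208441.

208441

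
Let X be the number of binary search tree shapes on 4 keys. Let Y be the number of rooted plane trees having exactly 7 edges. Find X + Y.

Rooted binary trees with 4 nodes (each child slot possibly empty) number C_4. So X = C_4 = 14.
A rooted plane tree with 7 edges has 8 nodes, and the count is C_7. So Y = C_7 = 429.
X + Y = 14 + 429 = 443.

443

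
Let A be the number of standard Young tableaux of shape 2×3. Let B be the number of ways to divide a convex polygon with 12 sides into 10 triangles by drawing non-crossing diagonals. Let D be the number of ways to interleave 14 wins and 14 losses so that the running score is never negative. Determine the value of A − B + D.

Standard Young tableaux of shape 2×n are counted by C_n; here n = 3. So A = C_3 = 5.
Triangulations of a convex m-gon are counted by C_{m−2}; with m = 12 this is C_10. So B = C_10 = 16796.
Ballot sequences with n votes each where one side never trails are Dyck words, counted by C_n; here n = 14. So D = C_14 = 2674440.
A − B + D = 5 − 16796 + 2674440 = 2657649.

2657649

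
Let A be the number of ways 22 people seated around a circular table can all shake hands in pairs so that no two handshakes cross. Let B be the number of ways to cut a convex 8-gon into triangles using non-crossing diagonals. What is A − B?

58654

With 22 = 2·11 people, non-crossing handshake pairings are non-crossing perfect matchings on a circle, counted by C_11. So A = C_11 = 58786.
A convex 8-gon is triangulated into 6 triangles, and the number of such triangulations is the Catalan number C_{8−2} = C_6. So B = C_6 = 132.
A − B = 58786 − 132 = 58654.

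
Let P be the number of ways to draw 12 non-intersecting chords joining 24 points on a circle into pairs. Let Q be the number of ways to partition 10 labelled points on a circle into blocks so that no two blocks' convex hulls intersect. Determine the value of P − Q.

Non-crossing perfect matchings of 2n points on a circle are counted by C_n; with 24 points, n = 12. So P = C_12 = 208012.
The non-crossing partitions of [10] form a lattice of size C_10. So Q = C_10 = 16796.
P − Q = 208012 − 16796 = 191216.

191216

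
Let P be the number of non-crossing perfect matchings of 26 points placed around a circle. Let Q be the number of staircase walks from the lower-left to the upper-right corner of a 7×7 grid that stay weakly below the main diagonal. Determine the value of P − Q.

742471

Non-crossing perfect matchings of 2n points on a circle are counted by C_n; with 26 points, n = 13. So P = C_13 = 742900.
Monotone paths in an n×n grid that stay weakly below the diagonal are counted by C_n; here n = 7. So Q = C_7 = 429.
P − Q = 742900 − 429 = 742471.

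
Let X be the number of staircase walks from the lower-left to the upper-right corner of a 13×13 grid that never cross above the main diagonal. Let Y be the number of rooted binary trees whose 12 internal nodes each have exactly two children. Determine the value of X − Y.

534888

Sub-diagonal monotone paths from (0,0) to (13,13) biject with Dyck paths of semilength 13, giving C_13. So X = C_13 = 742900.
Full binary trees with n internal nodes are counted by C_n; here n = 12. So Y = C_12 = 208012.
X − Y = 742900 − 208012 = 534888.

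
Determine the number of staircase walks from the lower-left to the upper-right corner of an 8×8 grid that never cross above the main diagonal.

1430

Monotone paths in an n×n grid that stay weakly below the diagonal are counted by C_n; here n = 8.
C_8 = C_7 · 2(2·7+1)/(7+2) = 429 · 30/9 = 1430.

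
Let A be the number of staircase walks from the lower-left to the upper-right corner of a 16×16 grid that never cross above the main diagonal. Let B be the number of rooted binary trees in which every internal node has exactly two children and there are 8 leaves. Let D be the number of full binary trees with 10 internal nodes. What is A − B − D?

35340445

Sub-diagonal monotone paths from (0,0) to (16,16) biject with Dyck paths of semilength 16, giving C_16. So A = C_16 = 35357670.
Full binary trees with 8 leaves have 8−1 = 7 internal nodes, so there are C_7 of them. So B = C_7 = 429.
The number of full binary trees on 10 internal nodes is the Catalan number C_10. So D = C_10 = 16796.
A − B − D = 35357670 − 429 − 16796 = 35340445.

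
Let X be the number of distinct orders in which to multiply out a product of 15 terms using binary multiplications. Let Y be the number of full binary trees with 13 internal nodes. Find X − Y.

Parenthesizations of m factors correspond to full binary trees with m leaves, counted by C_{m−1}; m = 15 gives C_14. So X = C_14 = 2674440.
The number of full binary trees on 13 internal nodes is the Catalan number C_13. So Y = C_13 = 742900.
X − Y = 2674440 − 742900 = 1931540.

1931540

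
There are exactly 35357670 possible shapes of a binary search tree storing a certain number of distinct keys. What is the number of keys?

16

Binary search tree shapes on n keys are counted by C_n; 35357670 = C_16.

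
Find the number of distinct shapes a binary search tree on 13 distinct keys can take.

742900

Binary trees (left/right distinguished) on n nodes are counted by C_n; here n = 13.
C_13 = C_12 · 2(2·12+1)/(12+2) = 208012 · 50/14 = 742900.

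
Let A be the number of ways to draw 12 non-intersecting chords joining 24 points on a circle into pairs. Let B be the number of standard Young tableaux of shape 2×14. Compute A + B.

2882452

Pairing 24 circle points by 12 non-crossing chords gives C_12 matchings. So A = C_12 = 208012.
By the hook-length formula (or a Dyck-path bijection), SYT of shape 2×14 number C_14. So B = C_14 = 2674440.
A + B = 208012 + 2674440 = 2882452.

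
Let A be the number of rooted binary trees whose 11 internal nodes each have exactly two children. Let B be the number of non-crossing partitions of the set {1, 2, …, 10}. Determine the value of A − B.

The number of full binary trees on 11 internal nodes is the Catalan number C_11. So A = C_11 = 58786.
The non-crossing partitions of [10] form a lattice of size C_10. So B = C_10 = 16796.
A − B = 58786 − 16796 = 41990.

41990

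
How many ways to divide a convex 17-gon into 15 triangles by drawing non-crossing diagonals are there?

A convex 17-gon is triangulated into 15 triangles, and the number of such triangulations is the Catalan number C_{17−2} = C_15.
C_15 = C(30,15)/16 = 155117520/16 = 9694845.

9694845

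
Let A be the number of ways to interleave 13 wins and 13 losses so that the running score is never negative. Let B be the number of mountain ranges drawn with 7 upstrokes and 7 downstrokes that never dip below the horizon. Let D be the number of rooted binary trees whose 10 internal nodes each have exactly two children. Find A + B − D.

Ballot sequences with n votes each where one side never trails are Dyck words, counted by C_n; here n = 13. So A = C_13 = 742900.
A Dyck path with 7 up-steps and 7 down-steps has semilength 7, so there are C_7 of them. So B = C_7 = 429.
The number of full binary trees on 10 internal nodes is the Catalan number C_10. So D = C_10 = 16796.
A + B − D = 742900 + 429 − 16796 = 726533.

726533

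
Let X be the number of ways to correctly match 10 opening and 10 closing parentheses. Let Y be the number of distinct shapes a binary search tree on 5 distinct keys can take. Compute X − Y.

16754

Balanced strings of n pairs of brackets are counted by C_n; here n = 10. So X = C_10 = 16796.
Binary trees (left/right distinguished) on n nodes are counted by C_n; here n = 5. So Y = C_5 = 42.
X − Y = 16796 − 42 = 16754.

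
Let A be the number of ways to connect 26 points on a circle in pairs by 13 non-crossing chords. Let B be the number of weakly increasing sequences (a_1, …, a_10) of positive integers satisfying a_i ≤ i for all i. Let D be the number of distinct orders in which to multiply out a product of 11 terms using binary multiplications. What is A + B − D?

Pairing 26 circle points by 13 non-crossing chords gives C_13 matchings. So A = C_13 = 742900.
Such sub-staircase sequences of length n are counted by C_n; here n = 10. So B = C_10 = 16796.
Bracketing 11 factors into binary products is counted by C_{11−1} = C_10. So D = C_10 = 16796.
A + B − D = 742900 + 16796 − 16796 = 742900.

742900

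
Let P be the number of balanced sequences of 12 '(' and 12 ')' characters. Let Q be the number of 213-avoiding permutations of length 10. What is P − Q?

With 12 pairs the number of balanced bracket strings is the Catalan number C_12. So P = C_12 = 208012.
For any fixed pattern of length 3, the pattern-avoiding permutations of [10] number C_10. So Q = C_10 = 16796.
P − Q = 208012 − 16796 = 191216.

191216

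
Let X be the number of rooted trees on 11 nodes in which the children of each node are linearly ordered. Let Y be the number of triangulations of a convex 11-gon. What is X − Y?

A rooted plane tree on 11 nodes has 10 edges, and such trees are counted by C_10. So X = C_10 = 16796.
The number of triangulations of an 11-gon is the Catalan number C_9 (index = sides − 2). So Y = C_9 = 4862.
X − Y = 16796 − 4862 = 11934.

11934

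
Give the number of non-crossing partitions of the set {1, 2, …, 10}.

The non-crossing partitions of [10] form a lattice of size C_10.
C_10 = C_9 · 2(2·9+1)/(9+2) = 4862 · 38/11 = 16796.

16796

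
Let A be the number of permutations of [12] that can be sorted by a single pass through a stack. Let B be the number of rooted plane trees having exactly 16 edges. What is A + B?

35565682

Stack-sortable permutations are exactly the 231-avoiding ones, counted by C_n; here n = 12. So A = C_12 = 208012.
Rooted ordered trees with n edges are counted by C_n; here n = 16. So B = C_16 = 35357670.
A + B = 208012 + 35357670 = 35565682.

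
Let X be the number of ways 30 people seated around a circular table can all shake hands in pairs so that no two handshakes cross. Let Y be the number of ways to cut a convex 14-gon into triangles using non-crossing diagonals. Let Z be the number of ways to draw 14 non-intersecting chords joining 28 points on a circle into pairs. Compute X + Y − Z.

7228417

With 30 = 2·15 people, non-crossing handshake pairings are non-crossing perfect matchings on a circle, counted by C_15. So X = C_15 = 9694845.
Triangulations of a convex m-gon are counted by C_{m−2}; with m = 14 this is C_12. So Y = C_12 = 208012.
Non-crossing perfect matchings of 2n points on a circle are counted by C_n; with 28 points, n = 14. So Z = C_14 = 2674440.
X + Y − Z = 9694845 + 208012 − 2674440 = 7228417.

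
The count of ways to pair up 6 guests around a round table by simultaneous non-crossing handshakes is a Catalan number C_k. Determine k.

Non-crossing handshake pairings of 2n people are counted by C_n; 6 people gives n = 3.

3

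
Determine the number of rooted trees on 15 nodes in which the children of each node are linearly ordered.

2674440

Rooted ordered (plane) trees on m nodes have m−1 edges and are counted by C_{m−1}; m = 15 gives C_14.
C_14 = C_13 · 2(2·13+1)/(13+2) = 742900 · 54/15 = 2674440.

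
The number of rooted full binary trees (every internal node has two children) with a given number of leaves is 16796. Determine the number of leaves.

Full binary trees with L leaves are counted by C_{L−1}, and C_10 = 16796.
So the index is 10, and the number of leaves is 10 + 1 = 11.

11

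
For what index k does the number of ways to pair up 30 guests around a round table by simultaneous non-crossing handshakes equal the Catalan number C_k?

Non-crossing handshake pairings of 2n people are counted by C_n; 30 people gives n = 15.

15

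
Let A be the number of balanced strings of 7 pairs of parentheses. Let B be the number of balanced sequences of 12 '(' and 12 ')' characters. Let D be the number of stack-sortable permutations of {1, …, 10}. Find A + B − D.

191645

A balanced arrangement of 7 bracket pairs is a Dyck word of semilength 7, so the count is C_7. So A = C_7 = 429.
A balanced arrangement of 12 bracket pairs is a Dyck word of semilength 12, so the count is C_12. So B = C_12 = 208012.
Stack-sortable permutations are exactly the 231-avoiding ones, counted by C_n; here n = 10. So D = C_10 = 16796.
A + B − D = 429 + 208012 − 16796 = 191645.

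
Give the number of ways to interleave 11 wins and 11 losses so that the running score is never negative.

58786

Reading a vote for the leader as '(' and for the other as ')' turns such a sequence into a balanced string of 11 pairs, so the count is C_11.
C_11 = C(22,11)/12 = 705432/12 = 58786.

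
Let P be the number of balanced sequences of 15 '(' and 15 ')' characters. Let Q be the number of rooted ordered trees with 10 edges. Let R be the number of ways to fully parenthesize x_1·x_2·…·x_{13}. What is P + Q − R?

With 15 pairs the number of balanced bracket strings is the Catalan number C_15. So P = C_15 = 9694845.
Rooted ordered trees with n edges are counted by C_n; here n = 10. So Q = C_10 = 16796.
Bracketing 13 factors into binary products is counted by C_{13−1} = C_12. So R = C_12 = 208012.
P + Q − R = 9694845 + 16796 − 208012 = 9503629.

9503629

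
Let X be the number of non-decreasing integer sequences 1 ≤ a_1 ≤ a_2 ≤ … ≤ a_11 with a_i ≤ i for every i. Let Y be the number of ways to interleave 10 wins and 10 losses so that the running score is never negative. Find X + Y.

75582

Such sub-staircase sequences of length n are counted by C_n; here n = 11. So X = C_11 = 58786.
Reading a vote for the leader as '(' and for the other as ')' turns such a sequence into a balanced string of 10 pairs, so the count is C_10. So Y = C_10 = 16796.
X + Y = 58786 + 16796 = 75582.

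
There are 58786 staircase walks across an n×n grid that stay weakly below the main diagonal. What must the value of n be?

11

Such diagonal-avoiding paths in an n×n grid are counted by C_n. Since C_11 = 58786, the index is 11.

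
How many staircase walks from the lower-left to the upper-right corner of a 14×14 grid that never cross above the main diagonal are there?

Sub-diagonal monotone paths from (0,0) to (14,14) biject with Dyck paths of semilength 14, giving C_14.
C_14 = C(28,14)/15 = 40116600/15 = 2674440.

2674440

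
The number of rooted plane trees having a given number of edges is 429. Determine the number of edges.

Rooted ordered trees with n edges are counted by C_n. The Catalan number equal to 429 is C_7.

7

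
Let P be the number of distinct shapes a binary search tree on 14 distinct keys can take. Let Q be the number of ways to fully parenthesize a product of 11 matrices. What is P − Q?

Rooted binary trees with 14 nodes (each child slot possibly empty) number C_14. So P = C_14 = 2674440.
Ways to associate a product of 11 factors correspond to binary trees on 11 leaves, so the count is C_10. So Q = C_10 = 16796.
P − Q = 2674440 − 16796 = 2657644.

2657644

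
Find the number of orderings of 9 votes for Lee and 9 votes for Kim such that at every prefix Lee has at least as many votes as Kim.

4862

Ballot sequences with n votes each where one side never trails are Dyck words, counted by C_n; here n = 9.
C_9 = C(18,9)/10 = 48620/10 = 4862.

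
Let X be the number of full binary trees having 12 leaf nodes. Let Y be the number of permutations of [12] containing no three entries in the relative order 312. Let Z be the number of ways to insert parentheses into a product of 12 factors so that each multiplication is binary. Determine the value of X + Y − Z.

A full binary tree with L leaves has L−1 internal nodes and is counted by C_{L−1}; L = 12 gives C_11. So X = C_11 = 58786.
Permutations of [n] avoiding any single length-3 pattern are counted by C_n; here n = 12. So Y = C_12 = 208012.
Parenthesizations of m factors correspond to full binary trees with m leaves, counted by C_{m−1}; m = 12 gives C_11. So Z = C_11 = 58786.
X + Y − Z = 58786 + 208012 − 58786 = 208012.

208012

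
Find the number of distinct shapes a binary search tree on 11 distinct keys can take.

58786

There are C_n binary search tree shapes on n keys; with n = 11 that is C_11.
C_11 = C(22,11)/12 = 705432/12 = 58786.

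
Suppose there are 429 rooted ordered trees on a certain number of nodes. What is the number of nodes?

Rooted ordered trees on m nodes are counted by C_{m−1}, and C_7 = 429.
So the index is 7, and the number of nodes is 7 + 1 = 8.

8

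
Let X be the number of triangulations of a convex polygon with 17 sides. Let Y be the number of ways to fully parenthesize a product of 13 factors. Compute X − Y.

9486833

Triangulations of a convex m-gon are counted by C_{m−2}; with m = 17 this is C_15. So X = C_15 = 9694845.
Bracketing 13 factors into binary products is counted by C_{13−1} = C_12. So Y = C_12 = 208012.
X − Y = 9694845 − 208012 = 9486833.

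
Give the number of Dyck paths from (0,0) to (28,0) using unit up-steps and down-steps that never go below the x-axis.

Paths of 14 up- and 14 down-steps that never dip below the axis are Dyck paths; their count is C_14.
C_14 = 2674440.

2674440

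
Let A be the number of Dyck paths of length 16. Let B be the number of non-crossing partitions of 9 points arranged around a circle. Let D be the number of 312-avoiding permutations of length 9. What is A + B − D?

1430

Paths of 8 up- and 8 down-steps that never dip below the axis are Dyck paths; their count is C_8. So A = C_8 = 1430.
Non-crossing partitions of an n-element set are counted by C_n; here n = 9. So B = C_9 = 4862.
For any fixed pattern of length 3, the pattern-avoiding permutations of [9] number C_9. So D = C_9 = 4862.
A + B − D = 1430 + 4862 − 4862 = 1430.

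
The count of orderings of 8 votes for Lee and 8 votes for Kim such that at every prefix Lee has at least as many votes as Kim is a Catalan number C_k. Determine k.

Reading a vote for the leader as '(' and for the other as ')' turns such a sequence into a balanced string of 8 pairs, so the count is C_8.

8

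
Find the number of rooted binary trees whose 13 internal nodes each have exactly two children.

Full binary trees with n internal nodes are counted by C_n; here n = 13.
C_13 = C_12 · 2(2·12+1)/(12+2) = 208012 · 50/14 = 742900.

742900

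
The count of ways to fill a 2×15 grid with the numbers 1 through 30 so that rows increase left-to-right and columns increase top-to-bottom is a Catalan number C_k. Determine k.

By the hook-length formula (or a Dyck-path bijection), SYT of shape 2×15 number C_15.

15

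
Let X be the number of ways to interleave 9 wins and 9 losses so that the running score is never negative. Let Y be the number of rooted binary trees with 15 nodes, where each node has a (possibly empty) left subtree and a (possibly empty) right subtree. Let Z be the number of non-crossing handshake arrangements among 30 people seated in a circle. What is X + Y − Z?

4862

Reading a vote for the leader as '(' and for the other as ')' turns such a sequence into a balanced string of 9 pairs, so the count is C_9. So X = C_9 = 4862.
There are C_n binary search tree shapes on n keys; with n = 15 that is C_15. So Y = C_15 = 9694845.
With 30 = 2·15 people, non-crossing handshake pairings are non-crossing perfect matchings on a circle, counted by C_15. So Z = C_15 = 9694845.
X + Y − Z = 4862 + 9694845 − 9694845 = 4862.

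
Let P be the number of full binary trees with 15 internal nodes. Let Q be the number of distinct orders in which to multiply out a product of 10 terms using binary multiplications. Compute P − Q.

Full binary trees with n internal nodes are counted by C_n; here n = 15. So P = C_15 = 9694845.
Bracketing 10 factors into binary products is counted by C_{10−1} = C_9. So Q = C_9 = 4862.
P − Q = 9694845 − 4862 = 9689983.

9689983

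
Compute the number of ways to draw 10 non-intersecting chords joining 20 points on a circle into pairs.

Non-crossing perfect matchings of 2n points on a circle are counted by C_n; with 20 points, n = 10.
C_10 = C(20,10)/11 = 184756/11 = 16796.

16796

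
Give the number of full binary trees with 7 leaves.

A full binary tree with L leaves has L−1 internal nodes and is counted by C_{L−1}; L = 7 gives C_6.
C_6 = C(12,6)/7 = 924/7 = 132.

132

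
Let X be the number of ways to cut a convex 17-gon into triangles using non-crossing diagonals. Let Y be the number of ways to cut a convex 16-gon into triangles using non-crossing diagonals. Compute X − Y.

The number of triangulations of a 17-gon is the Catalan number C_15 (index = sides − 2). So X = C_15 = 9694845.
A convex 16-gon is triangulated into 14 triangles, and the number of such triangulations is the Catalan number C_{16−2} = C_14. So Y = C_14 = 2674440.
X − Y = 9694845 − 2674440 = 7020405.

7020405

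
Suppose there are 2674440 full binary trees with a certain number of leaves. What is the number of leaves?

Full binary trees with L leaves are counted by C_{L−1}; 2674440 = C_14.
So the index is 14, and the number of leaves is 14 + 1 = 15.

15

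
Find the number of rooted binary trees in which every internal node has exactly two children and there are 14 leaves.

A full binary tree with L leaves has L−1 internal nodes and is counted by C_{L−1}; L = 14 gives C_13.
C_13 = 742900.

742900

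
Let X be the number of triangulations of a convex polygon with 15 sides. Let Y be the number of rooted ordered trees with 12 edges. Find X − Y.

534888

The number of triangulations of a 15-gon is the Catalan number C_13 (index = sides − 2). So X = C_13 = 742900.
A rooted plane tree with 12 edges has 13 nodes, and the count is C_12. So Y = C_12 = 208012.
X − Y = 742900 − 208012 = 534888.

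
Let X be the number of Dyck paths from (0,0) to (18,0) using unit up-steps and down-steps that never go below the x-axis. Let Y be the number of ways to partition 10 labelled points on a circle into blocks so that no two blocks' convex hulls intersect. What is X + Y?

21658

A Dyck path with 9 up-steps and 9 down-steps has semilength 9, so there are C_9 of them. So X = C_9 = 4862.
The non-crossing partitions of [10] form a lattice of size C_10. So Y = C_10 = 16796.
X + Y = 4862 + 16796 = 21658.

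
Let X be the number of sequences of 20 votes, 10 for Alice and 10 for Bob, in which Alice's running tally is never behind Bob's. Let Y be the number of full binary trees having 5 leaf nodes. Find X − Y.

16782

Reading a vote for the leader as '(' and for the other as ')' turns such a sequence into a balanced string of 10 pairs, so the count is C_10. So X = C_10 = 16796.
A full binary tree with L leaves has L−1 internal nodes and is counted by C_{L−1}; L = 5 gives C_4. So Y = C_4 = 14.
X − Y = 16796 − 14 = 16782.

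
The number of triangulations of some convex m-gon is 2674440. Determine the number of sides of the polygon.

Triangulations of a convex m-gon are counted by C_{m−2}; 2674440 = C_14.
So m − 2 = 14, giving m = 16 sides.

16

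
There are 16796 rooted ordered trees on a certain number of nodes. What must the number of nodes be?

Rooted ordered trees on m nodes are counted by C_{m−1}; 16796 = C_10.
So the index is 10, and the number of nodes is 10 + 1 = 11.

11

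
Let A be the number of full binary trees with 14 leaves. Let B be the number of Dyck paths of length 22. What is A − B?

684114

Full binary trees with 14 leaves have 14−1 = 13 internal nodes, so there are C_13 of them. So A = C_13 = 742900.
Dyck paths of semilength n (length 2n) are counted by C_n; here n = 11. So B = C_11 = 58786.
A − B = 742900 − 58786 = 684114.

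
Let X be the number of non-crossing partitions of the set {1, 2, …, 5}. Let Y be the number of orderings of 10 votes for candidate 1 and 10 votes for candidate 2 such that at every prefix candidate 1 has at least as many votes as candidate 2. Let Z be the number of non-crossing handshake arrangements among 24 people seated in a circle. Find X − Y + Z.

Non-crossing partitions of an n-element set are counted by C_n; here n = 5. So X = C_5 = 42.
Ballot sequences with n votes each where one side never trails are Dyck words, counted by C_n; here n = 10. So Y = C_10 = 16796.
With 24 = 2·12 people, non-crossing handshake pairings are non-crossing perfect matchings on a circle, counted by C_12. So Z = C_12 = 208012.
X − Y + Z = 42 − 16796 + 208012 = 191258.

191258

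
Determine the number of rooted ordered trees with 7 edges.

429

A rooted plane tree with 7 edges has 8 nodes, and the count is C_7.
C_7 = C(14,7)/8 = 3432/8 = 429.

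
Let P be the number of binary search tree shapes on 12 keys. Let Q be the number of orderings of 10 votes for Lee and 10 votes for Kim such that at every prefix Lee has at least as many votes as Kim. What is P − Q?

191216

Binary trees (left/right distinguished) on n nodes are counted by C_n; here n = 12. So P = C_12 = 208012.
Ballot sequences with n votes each where one side never trails are Dyck words, counted by C_n; here n = 10. So Q = C_10 = 16796.
P − Q = 208012 − 16796 = 191216.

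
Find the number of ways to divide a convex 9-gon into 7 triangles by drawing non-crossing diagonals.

A convex 9-gon is triangulated into 7 triangles, and the number of such triangulations is the Catalan number C_{9−2} = C_7.
C_7 = C_6 · 2(2·6+1)/(6+2) = 132 · 26/8 = 429.

429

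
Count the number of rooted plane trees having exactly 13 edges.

A rooted plane tree with 13 edges has 14 nodes, and the count is C_13.
C_13 = C(26,13)/14 = 10400600/14 = 742900.

742900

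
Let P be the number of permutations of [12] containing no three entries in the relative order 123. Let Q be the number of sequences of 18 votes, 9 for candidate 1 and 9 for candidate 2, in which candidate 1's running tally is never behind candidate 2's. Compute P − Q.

For any fixed pattern of length 3, the pattern-avoiding permutations of [12] number C_12. So P = C_12 = 208012.
Reading a vote for the leader as '(' and for the other as ')' turns such a sequence into a balanced string of 9 pairs, so the count is C_9. So Q = C_9 = 4862.
P − Q = 208012 − 4862 = 203150.

203150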